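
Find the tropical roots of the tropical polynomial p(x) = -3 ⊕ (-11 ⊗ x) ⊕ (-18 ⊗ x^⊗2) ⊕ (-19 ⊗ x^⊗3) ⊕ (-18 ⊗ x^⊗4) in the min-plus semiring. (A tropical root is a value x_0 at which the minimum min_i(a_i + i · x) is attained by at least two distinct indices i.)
Roots: {-1, 1, 7, 8}

Each tropical root is a break point of the lower envelope of the lines y = a_i + i · x (there are 5 lines, with slopes 0, 1, ..., 4). Only the lines that attain the minimum somewhere contribute to roots; other lines are dominated. Here the surviving (envelope) indices are i = 4, i = 3, i = 2, i = 1, i = 0.
Intersections between consecutive envelope lines give the roots: for adjacent envelope indices i < j the intersection is x = (a_i − a_j) / (j − i). Reading off the sorted break points: {-1, 1, 7, 8}.
Verification: at each break x_0, at least two indices attain the minimum of min_i(a_i + i · x_0).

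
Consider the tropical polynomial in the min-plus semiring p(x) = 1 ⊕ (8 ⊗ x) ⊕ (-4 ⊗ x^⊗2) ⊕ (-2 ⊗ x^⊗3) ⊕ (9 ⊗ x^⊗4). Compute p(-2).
p(-2) = -8

A tropical monomial a ⊗ x^⊗i evaluates to a + i · x. Evaluating each term at x = -2:
  Term 0 contributes 1 + 0 · -2 = 1
  Term 1 contributes 8 + 1 · -2 = 6
  Term 2 contributes -4 + 2 · -2 = -8
  Term 3 contributes -2 + 3 · -2 = -8
  Term 4 contributes 9 + 4 · -2 = 1
p(-2) = ⊕ of these = min[1, 6, -8, -8, 1] = -8.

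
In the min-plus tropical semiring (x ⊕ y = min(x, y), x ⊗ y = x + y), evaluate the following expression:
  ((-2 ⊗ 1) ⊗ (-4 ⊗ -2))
((-2 ⊗ 1) ⊗ (-4 ⊗ -2)) = -7

Expand innermost to outermost. Recall ⊕ takes the minimum of its arguments and ⊗ takes their sum. Working out the expression ((-2 ⊗ 1) ⊗ (-4 ⊗ -2)) gives -7.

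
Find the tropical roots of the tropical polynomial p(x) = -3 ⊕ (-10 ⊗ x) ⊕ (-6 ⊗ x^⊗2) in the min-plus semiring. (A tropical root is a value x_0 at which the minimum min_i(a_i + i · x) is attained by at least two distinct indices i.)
Roots: {-4, 7}

Each tropical root is a break point of the lower envelope of the lines y = a_i + i · x (there are 3 lines, with slopes 0, 1, ..., 2). Only the lines that attain the minimum somewhere contribute to roots; other lines are dominated. Here the surviving (envelope) indices are i = 2, i = 1, i = 0.
Intersections between consecutive envelope lines give the roots: for adjacent envelope indices i < j the intersection is x = (a_i − a_j) / (j − i). Reading off the sorted break points: {-4, 7}.
Verification: at each break x_0, at least two indices attain the minimum of min_i(a_i + i · x_0).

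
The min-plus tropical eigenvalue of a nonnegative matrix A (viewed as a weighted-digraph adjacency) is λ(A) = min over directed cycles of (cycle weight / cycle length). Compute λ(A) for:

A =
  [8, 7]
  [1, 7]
λ(A) = 4

Enumerate directed cycles and compute their means (weight / length). Sample:
  cycle 0 → 0: weight = 8, length = 1, mean = 8/1 ≈ 8.000
  cycle 1 → 1: weight = 7, length = 1, mean = 7/1 ≈ 7.000
  cycle 0 → 1 → 0: weight = 8, length = 2, mean = 8/2 ≈ 4.000
  cycle 1 → 0 → 1: weight = 8, length = 2, mean = 8/2 ≈ 4.000
Minimum mean = 4.000, attained e.g. along the cycle 0 → 1 → 0 with weight 8 and length 2. So λ(A) = 8/2 = 4.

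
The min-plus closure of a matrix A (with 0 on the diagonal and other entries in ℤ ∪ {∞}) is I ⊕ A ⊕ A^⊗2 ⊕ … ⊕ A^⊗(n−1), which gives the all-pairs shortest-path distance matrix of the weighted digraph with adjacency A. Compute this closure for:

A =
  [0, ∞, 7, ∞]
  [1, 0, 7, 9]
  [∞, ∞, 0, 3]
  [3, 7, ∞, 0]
Closure =
  [0, 17, 7, 10]
  [1, 0, 7, 9]
  [6, 10, 0, 3]
  [3, 7, 10, 0]

This is the Floyd-Warshall all-pairs shortest-path computation. For each intermediate vertex k = 0, 1, …, 3, update dist[i][j] ← min(dist[i][j], dist[i][k] + dist[k][j]). The final matrix gives, for each (i, j), the minimum total weight of any directed path from i to j (possibly empty when i = j).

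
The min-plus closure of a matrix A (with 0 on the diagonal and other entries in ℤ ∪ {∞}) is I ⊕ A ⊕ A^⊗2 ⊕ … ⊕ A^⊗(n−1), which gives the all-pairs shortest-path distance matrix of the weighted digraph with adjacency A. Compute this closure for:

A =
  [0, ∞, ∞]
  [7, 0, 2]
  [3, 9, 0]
Closure =
  [0, ∞, ∞]
  [5, 0, 2]
  [3, 9, 0]

This is the Floyd-Warshall all-pairs shortest-path computation. For each intermediate vertex k = 0, 1, …, 2, update dist[i][j] ← min(dist[i][j], dist[i][k] + dist[k][j]). The final matrix gives, for each (i, j), the minimum total weight of any directed path from i to j (possibly empty when i = j).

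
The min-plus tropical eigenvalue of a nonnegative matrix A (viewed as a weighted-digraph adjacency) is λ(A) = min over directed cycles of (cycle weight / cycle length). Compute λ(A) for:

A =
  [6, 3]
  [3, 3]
λ(A) = 3

Enumerate directed cycles and compute their means (weight / length). Sample:
  cycle 0 → 0: weight = 6, length = 1, mean = 6/1 ≈ 6.000
  cycle 1 → 1: weight = 3, length = 1, mean = 3/1 ≈ 3.000
  cycle 0 → 1 → 0: weight = 6, length = 2, mean = 6/2 ≈ 3.000
  cycle 1 → 0 → 1: weight = 6, length = 2, mean = 6/2 ≈ 3.000
Minimum mean = 3.000, attained e.g. along the cycle 1 → 1 with weight 3 and length 1. So λ(A) = 3/1 = 3.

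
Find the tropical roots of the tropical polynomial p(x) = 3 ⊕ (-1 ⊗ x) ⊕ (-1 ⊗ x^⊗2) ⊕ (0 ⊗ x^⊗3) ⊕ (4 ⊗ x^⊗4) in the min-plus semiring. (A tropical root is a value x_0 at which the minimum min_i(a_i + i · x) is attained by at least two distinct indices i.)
Roots: {-4, -1, 0, 4}

Each tropical root is a break point of the lower envelope of the lines y = a_i + i · x (there are 5 lines, with slopes 0, 1, ..., 4). Only the lines that attain the minimum somewhere contribute to roots; other lines are dominated. Here the surviving (envelope) indices are i = 4, i = 3, i = 2, i = 1, i = 0.
Intersections between consecutive envelope lines give the roots: for adjacent envelope indices i < j the intersection is x = (a_i − a_j) / (j − i). Reading off the sorted break points: {-4, -1, 0, 4}.
Verification: at each break x_0, at least two indices attain the minimum of min_i(a_i + i · x_0).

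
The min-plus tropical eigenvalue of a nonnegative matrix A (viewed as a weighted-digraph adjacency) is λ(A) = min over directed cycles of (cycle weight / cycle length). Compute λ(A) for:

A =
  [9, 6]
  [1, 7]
λ(A) = 7/2

Enumerate directed cycles and compute their means (weight / length). Sample:
  cycle 0 → 0: weight = 9, length = 1, mean = 9/1 ≈ 9.000
  cycle 1 → 1: weight = 7, length = 1, mean = 7/1 ≈ 7.000
  cycle 0 → 1 → 0: weight = 7, length = 2, mean = 7/2 ≈ 3.500
  cycle 1 → 0 → 1: weight = 7, length = 2, mean = 7/2 ≈ 3.500
Minimum mean = 3.500, attained e.g. along the cycle 0 → 1 → 0 with weight 7 and length 2. So λ(A) = 7/2 = 7/2.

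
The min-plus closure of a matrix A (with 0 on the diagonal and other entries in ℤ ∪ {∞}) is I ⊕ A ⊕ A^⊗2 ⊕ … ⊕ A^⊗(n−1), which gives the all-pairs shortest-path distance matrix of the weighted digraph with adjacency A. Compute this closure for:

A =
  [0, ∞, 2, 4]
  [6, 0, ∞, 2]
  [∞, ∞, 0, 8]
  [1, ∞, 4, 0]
Closure =
  [0, ∞, 2, 4]
  [3, 0, 5, 2]
  [9, ∞, 0, 8]
  [1, ∞, 3, 0]

This is the Floyd-Warshall all-pairs shortest-path computation. For each intermediate vertex k = 0, 1, …, 3, update dist[i][j] ← min(dist[i][j], dist[i][k] + dist[k][j]). The final matrix gives, for each (i, j), the minimum total weight of any directed path from i to j (possibly empty when i = j).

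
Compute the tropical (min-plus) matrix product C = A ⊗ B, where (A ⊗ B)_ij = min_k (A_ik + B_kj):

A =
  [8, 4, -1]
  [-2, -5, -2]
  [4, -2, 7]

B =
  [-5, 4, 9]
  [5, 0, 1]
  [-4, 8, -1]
A ⊗ B =
  [-5, 4, -2]
  [-7, -5, -4]
  [-1, -2, -1]

Apply the min-plus product entry-by-entry:
  C[0][0] = min over k of (A[0][0] + B[0][0] = 8 + -5 = 3, A[0][1] + B[1][0] = 4 + 5 = 9, A[0][2] + B[2][0] = -1 + -4 = -5) = -5 (attained at k = 2)
  C[0][1] = min over k of (A[0][0] + B[0][1] = 8 + 4 = 12, A[0][1] + B[1][1] = 4 + 0 = 4, A[0][2] + B[2][1] = -1 + 8 = 7) = 4 (attained at k = 1)
  C[0][2] = min over k of (A[0][0] + B[0][2] = 8 + 9 = 17, A[0][1] + B[1][2] = 4 + 1 = 5, A[0][2] + B[2][2] = -1 + -1 = -2) = -2 (attained at k = 2)
  C[1][0] = min over k of (A[1][0] + B[0][0] = -2 + -5 = -7, A[1][1] + B[1][0] = -5 + 5 = 0, A[1][2] + B[2][0] = -2 + -4 = -6) = -7 (attained at k = 0)
  C[1][1] = min over k of (A[1][0] + B[0][1] = -2 + 4 = 2, A[1][1] + B[1][1] = -5 + 0 = -5, A[1][2] + B[2][1] = -2 + 8 = 6) = -5 (attained at k = 1)
  C[1][2] = min over k of (A[1][0] + B[0][2] = -2 + 9 = 7, A[1][1] + B[1][2] = -5 + 1 = -4, A[1][2] + B[2][2] = -2 + -1 = -3) = -4 (attained at k = 1)
  C[2][0] = min over k of (A[2][0] + B[0][0] = 4 + -5 = -1, A[2][1] + B[1][0] = -2 + 5 = 3, A[2][2] + B[2][0] = 7 + -4 = 3) = -1 (attained at k = 0)
  C[2][1] = min over k of (A[2][0] + B[0][1] = 4 + 4 = 8, A[2][1] + B[1][1] = -2 + 0 = -2, A[2][2] + B[2][1] = 7 + 8 = 15) = -2 (attained at k = 1)
  C[2][2] = min over k of (A[2][0] + B[0][2] = 4 + 9 = 13, A[2][1] + B[1][2] = -2 + 1 = -1, A[2][2] + B[2][2] = 7 + -1 = 6) = -1 (attained at k = 1)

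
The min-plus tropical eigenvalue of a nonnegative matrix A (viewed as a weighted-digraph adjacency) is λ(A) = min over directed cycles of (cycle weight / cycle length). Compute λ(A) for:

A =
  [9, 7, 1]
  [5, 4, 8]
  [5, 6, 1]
λ(A) = 1

Enumerate directed cycles and compute their means (weight / length). Sample:
  cycle 0 → 0: weight = 9, length = 1, mean = 9/1 ≈ 9.000
  cycle 1 → 1: weight = 4, length = 1, mean = 4/1 ≈ 4.000
  cycle 2 → 2: weight = 1, length = 1, mean = 1/1 ≈ 1.000
  cycle 0 → 1 → 0: weight = 12, length = 2, mean = 12/2 ≈ 6.000
  cycle 0 → 2 → 0: weight = 6, length = 2, mean = 6/2 ≈ 3.000
  cycle 1 → 0 → 1: weight = 12, length = 2, mean = 12/2 ≈ 6.000
Minimum mean = 1.000, attained e.g. along the cycle 2 → 2 with weight 1 and length 1. So λ(A) = 1/1 = 1.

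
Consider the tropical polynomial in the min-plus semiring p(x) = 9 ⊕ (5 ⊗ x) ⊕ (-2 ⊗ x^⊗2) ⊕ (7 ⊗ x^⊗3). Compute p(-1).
p(-1) = -4

A tropical monomial a ⊗ x^⊗i evaluates to a + i · x. Evaluating each term at x = -1:
  Term 0 contributes 9 + 0 · -1 = 9
  Term 1 contributes 5 + 1 · -1 = 4
  Term 2 contributes -2 + 2 · -1 = -4
  Term 3 contributes 7 + 3 · -1 = 4
p(-1) = ⊕ of these = min[9, 4, -4, 4] = -4.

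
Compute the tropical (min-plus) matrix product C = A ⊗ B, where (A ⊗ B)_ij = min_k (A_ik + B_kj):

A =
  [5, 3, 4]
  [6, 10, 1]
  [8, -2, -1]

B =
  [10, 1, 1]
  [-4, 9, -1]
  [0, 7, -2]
A ⊗ B =
  [-1, 6, 2]
  [1, 7, -1]
  [-6, 6, -3]

Apply the min-plus product entry-by-entry:
  C[0][0] = min over k of (A[0][0] + B[0][0] = 5 + 10 = 15, A[0][1] + B[1][0] = 3 + -4 = -1, A[0][2] + B[2][0] = 4 + 0 = 4) = -1 (attained at k = 1)
  C[0][1] = min over k of (A[0][0] + B[0][1] = 5 + 1 = 6, A[0][1] + B[1][1] = 3 + 9 = 12, A[0][2] + B[2][1] = 4 + 7 = 11) = 6 (attained at k = 0)
  C[0][2] = min over k of (A[0][0] + B[0][2] = 5 + 1 = 6, A[0][1] + B[1][2] = 3 + -1 = 2, A[0][2] + B[2][2] = 4 + -2 = 2) = 2 (attained at k = 1)
  C[1][0] = min over k of (A[1][0] + B[0][0] = 6 + 10 = 16, A[1][1] + B[1][0] = 10 + -4 = 6, A[1][2] + B[2][0] = 1 + 0 = 1) = 1 (attained at k = 2)
  C[1][1] = min over k of (A[1][0] + B[0][1] = 6 + 1 = 7, A[1][1] + B[1][1] = 10 + 9 = 19, A[1][2] + B[2][1] = 1 + 7 = 8) = 7 (attained at k = 0)
  C[1][2] = min over k of (A[1][0] + B[0][2] = 6 + 1 = 7, A[1][1] + B[1][2] = 10 + -1 = 9, A[1][2] + B[2][2] = 1 + -2 = -1) = -1 (attained at k = 2)
  C[2][0] = min over k of (A[2][0] + B[0][0] = 8 + 10 = 18, A[2][1] + B[1][0] = -2 + -4 = -6, A[2][2] + B[2][0] = -1 + 0 = -1) = -6 (attained at k = 1)
  C[2][1] = min over k of (A[2][0] + B[0][1] = 8 + 1 = 9, A[2][1] + B[1][1] = -2 + 9 = 7, A[2][2] + B[2][1] = -1 + 7 = 6) = 6 (attained at k = 2)
  C[2][2] = min over k of (A[2][0] + B[0][2] = 8 + 1 = 9, A[2][1] + B[1][2] = -2 + -1 = -3, A[2][2] + B[2][2] = -1 + -2 = -3) = -3 (attained at k = 1)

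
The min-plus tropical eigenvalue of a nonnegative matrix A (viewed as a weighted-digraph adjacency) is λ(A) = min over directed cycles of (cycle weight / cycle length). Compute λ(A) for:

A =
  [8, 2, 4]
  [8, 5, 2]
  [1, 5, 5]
λ(A) = 5/3

Enumerate directed cycles and compute their means (weight / length). Sample:
  cycle 0 → 0: weight = 8, length = 1, mean = 8/1 ≈ 8.000
  cycle 1 → 1: weight = 5, length = 1, mean = 5/1 ≈ 5.000
  cycle 2 → 2: weight = 5, length = 1, mean = 5/1 ≈ 5.000
  cycle 0 → 1 → 0: weight = 10, length = 2, mean = 10/2 ≈ 5.000
  cycle 0 → 2 → 0: weight = 5, length = 2, mean = 5/2 ≈ 2.500
  cycle 1 → 0 → 1: weight = 10, length = 2, mean = 10/2 ≈ 5.000
Minimum mean = 1.667, attained e.g. along the cycle 0 → 1 → 2 → 0 with weight 5 and length 3. So λ(A) = 5/3 = 5/3.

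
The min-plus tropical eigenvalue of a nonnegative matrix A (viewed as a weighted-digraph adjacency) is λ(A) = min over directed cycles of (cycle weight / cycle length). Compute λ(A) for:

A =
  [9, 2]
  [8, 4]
λ(A) = 4

Enumerate directed cycles and compute their means (weight / length). Sample:
  cycle 0 → 0: weight = 9, length = 1, mean = 9/1 ≈ 9.000
  cycle 1 → 1: weight = 4, length = 1, mean = 4/1 ≈ 4.000
  cycle 0 → 1 → 0: weight = 10, length = 2, mean = 10/2 ≈ 5.000
  cycle 1 → 0 → 1: weight = 10, length = 2, mean = 10/2 ≈ 5.000
Minimum mean = 4.000, attained e.g. along the cycle 1 → 1 with weight 4 and length 1. So λ(A) = 4/1 = 4.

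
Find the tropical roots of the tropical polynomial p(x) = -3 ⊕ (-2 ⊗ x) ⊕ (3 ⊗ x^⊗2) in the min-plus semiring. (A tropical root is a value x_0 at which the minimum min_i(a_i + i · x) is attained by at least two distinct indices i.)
Roots: {-5, -1}

Each tropical root is a break point of the lower envelope of the lines y = a_i + i · x (there are 3 lines, with slopes 0, 1, ..., 2). Only the lines that attain the minimum somewhere contribute to roots; other lines are dominated. Here the surviving (envelope) indices are i = 2, i = 1, i = 0.
Intersections between consecutive envelope lines give the roots: for adjacent envelope indices i < j the intersection is x = (a_i − a_j) / (j − i). Reading off the sorted break points: {-5, -1}.
Verification: at each break x_0, at least two indices attain the minimum of min_i(a_i + i · x_0).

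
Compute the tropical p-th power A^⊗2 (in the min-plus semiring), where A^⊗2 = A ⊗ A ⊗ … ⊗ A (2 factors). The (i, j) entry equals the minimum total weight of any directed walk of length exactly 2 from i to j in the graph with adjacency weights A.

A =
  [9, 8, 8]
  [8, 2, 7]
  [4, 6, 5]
A^⊗2 =
  [12, 10, 13]
  [10, 4, 9]
  [9, 8, 10]

Each entry (A^⊗2)_ij equals the minimum over all length-2 walks i = v_0 → v_1 → … → v_2 = j of Σ_t A[v_t][v_{t+1}]. For example, for (i, j) = (0, 2) we minimise over 3 possible intermediate vertex sequences; the minimum is 13, attained along the walk 0 → 2 → 2.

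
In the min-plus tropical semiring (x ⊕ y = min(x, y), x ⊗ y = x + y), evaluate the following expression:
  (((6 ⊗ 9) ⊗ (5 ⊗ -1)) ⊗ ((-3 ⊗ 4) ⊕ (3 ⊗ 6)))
(((6 ⊗ 9) ⊗ (5 ⊗ -1)) ⊗ ((-3 ⊗ 4) ⊕ (3 ⊗ 6))) = 20

Expand innermost to outermost. Recall ⊕ takes the minimum of its arguments and ⊗ takes their sum. Working out the expression (((6 ⊗ 9) ⊗ (5 ⊗ -1)) ⊗ ((-3 ⊗ 4) ⊕ (3 ⊗ 6))) gives 20.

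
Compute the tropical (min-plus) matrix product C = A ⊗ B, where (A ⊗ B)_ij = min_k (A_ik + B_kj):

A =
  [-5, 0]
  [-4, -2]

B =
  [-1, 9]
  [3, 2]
A ⊗ B =
  [-6, 2]
  [-5, 0]

Apply the min-plus product entry-by-entry:
  C[0][0] = min over k of (A[0][0] + B[0][0] = -5 + -1 = -6, A[0][1] + B[1][0] = 0 + 3 = 3) = -6 (attained at k = 0)
  C[0][1] = min over k of (A[0][0] + B[0][1] = -5 + 9 = 4, A[0][1] + B[1][1] = 0 + 2 = 2) = 2 (attained at k = 1)
  C[1][0] = min over k of (A[1][0] + B[0][0] = -4 + -1 = -5, A[1][1] + B[1][0] = -2 + 3 = 1) = -5 (attained at k = 0)
  C[1][1] = min over k of (A[1][0] + B[0][1] = -4 + 9 = 5, A[1][1] + B[1][1] = -2 + 2 = 0) = 0 (attained at k = 1)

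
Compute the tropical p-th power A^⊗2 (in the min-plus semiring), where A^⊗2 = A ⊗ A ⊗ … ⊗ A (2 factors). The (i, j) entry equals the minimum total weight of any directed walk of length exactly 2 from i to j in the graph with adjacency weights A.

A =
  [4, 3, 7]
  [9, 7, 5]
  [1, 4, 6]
A^⊗2 =
  [8, 7, 8]
  [6, 9, 11]
  [5, 4, 8]

Each entry (A^⊗2)_ij equals the minimum over all length-2 walks i = v_0 → v_1 → … → v_2 = j of Σ_t A[v_t][v_{t+1}]. For example, for (i, j) = (0, 2) we minimise over 3 possible intermediate vertex sequences; the minimum is 8, attained along the walk 0 → 1 → 2.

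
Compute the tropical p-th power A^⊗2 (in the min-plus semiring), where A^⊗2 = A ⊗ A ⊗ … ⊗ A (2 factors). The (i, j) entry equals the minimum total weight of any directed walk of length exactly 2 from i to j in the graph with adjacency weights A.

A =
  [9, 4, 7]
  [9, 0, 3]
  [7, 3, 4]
A^⊗2 =
  [13, 4, 7]
  [9, 0, 3]
  [11, 3, 6]

Each entry (A^⊗2)_ij equals the minimum over all length-2 walks i = v_0 → v_1 → … → v_2 = j of Σ_t A[v_t][v_{t+1}]. For example, for (i, j) = (0, 2) we minimise over 3 possible intermediate vertex sequences; the minimum is 7, attained along the walk 0 → 1 → 2.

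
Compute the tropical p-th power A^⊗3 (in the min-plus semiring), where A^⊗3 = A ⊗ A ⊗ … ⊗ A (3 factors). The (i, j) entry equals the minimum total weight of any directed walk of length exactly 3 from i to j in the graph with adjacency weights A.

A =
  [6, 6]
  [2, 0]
A^⊗3 =
  [8, 6]
  [2, 0]

Each entry (A^⊗3)_ij equals the minimum over all length-3 walks i = v_0 → v_1 → … → v_3 = j of Σ_t A[v_t][v_{t+1}]. For example, for (i, j) = (0, 1) we minimise over 4 possible intermediate vertex sequences; the minimum is 6, attained along the walk 0 → 1 → 1 → 1.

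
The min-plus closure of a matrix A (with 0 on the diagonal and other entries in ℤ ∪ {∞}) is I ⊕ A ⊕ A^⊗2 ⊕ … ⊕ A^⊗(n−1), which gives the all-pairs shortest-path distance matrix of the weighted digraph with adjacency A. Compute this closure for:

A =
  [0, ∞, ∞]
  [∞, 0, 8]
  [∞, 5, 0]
Closure =
  [0, ∞, ∞]
  [∞, 0, 8]
  [∞, 5, 0]

This is the Floyd-Warshall all-pairs shortest-path computation. For each intermediate vertex k = 0, 1, …, 2, update dist[i][j] ← min(dist[i][j], dist[i][k] + dist[k][j]). The final matrix gives, for each (i, j), the minimum total weight of any directed path from i to j (possibly empty when i = j).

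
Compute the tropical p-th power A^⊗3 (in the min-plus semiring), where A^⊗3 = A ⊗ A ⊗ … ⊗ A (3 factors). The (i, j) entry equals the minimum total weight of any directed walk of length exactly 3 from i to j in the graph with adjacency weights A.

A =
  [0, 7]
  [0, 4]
A^⊗3 =
  [0, 7]
  [0, 7]

Each entry (A^⊗3)_ij equals the minimum over all length-3 walks i = v_0 → v_1 → … → v_3 = j of Σ_t A[v_t][v_{t+1}]. For example, for (i, j) = (0, 1) we minimise over 4 possible intermediate vertex sequences; the minimum is 7, attained along the walk 0 → 0 → 0 → 1.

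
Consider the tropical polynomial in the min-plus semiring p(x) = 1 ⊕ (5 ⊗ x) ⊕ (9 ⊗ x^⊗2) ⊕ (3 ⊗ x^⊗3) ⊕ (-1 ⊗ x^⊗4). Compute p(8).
p(8) = 1

A tropical monomial a ⊗ x^⊗i evaluates to a + i · x. Evaluating each term at x = 8:
  Term 0 contributes 1 + 0 · 8 = 1
  Term 1 contributes 5 + 1 · 8 = 13
  Term 2 contributes 9 + 2 · 8 = 25
  Term 3 contributes 3 + 3 · 8 = 27
  Term 4 contributes -1 + 4 · 8 = 31
p(8) = ⊕ of these = min[1, 13, 25, 27, 31] = 1.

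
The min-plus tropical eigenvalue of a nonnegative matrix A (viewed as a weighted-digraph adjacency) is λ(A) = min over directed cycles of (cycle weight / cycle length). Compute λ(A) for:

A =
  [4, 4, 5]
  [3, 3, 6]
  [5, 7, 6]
λ(A) = 3

Enumerate directed cycles and compute their means (weight / length). Sample:
  cycle 0 → 0: weight = 4, length = 1, mean = 4/1 ≈ 4.000
  cycle 1 → 1: weight = 3, length = 1, mean = 3/1 ≈ 3.000
  cycle 2 → 2: weight = 6, length = 1, mean = 6/1 ≈ 6.000
  cycle 0 → 1 → 0: weight = 7, length = 2, mean = 7/2 ≈ 3.500
  cycle 0 → 2 → 0: weight = 10, length = 2, mean = 10/2 ≈ 5.000
  cycle 1 → 0 → 1: weight = 7, length = 2, mean = 7/2 ≈ 3.500
Minimum mean = 3.000, attained e.g. along the cycle 1 → 1 with weight 3 and length 1. So λ(A) = 3/1 = 3.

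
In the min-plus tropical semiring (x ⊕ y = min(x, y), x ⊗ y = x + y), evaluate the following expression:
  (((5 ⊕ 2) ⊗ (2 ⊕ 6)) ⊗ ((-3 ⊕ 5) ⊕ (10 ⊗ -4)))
(((5 ⊕ 2) ⊗ (2 ⊕ 6)) ⊗ ((-3 ⊕ 5) ⊕ (10 ⊗ -4))) = 1

Expand innermost to outermost. Recall ⊕ takes the minimum of its arguments and ⊗ takes their sum. Working out the expression (((5 ⊕ 2) ⊗ (2 ⊕ 6)) ⊗ ((-3 ⊕ 5) ⊕ (10 ⊗ -4))) gives 1.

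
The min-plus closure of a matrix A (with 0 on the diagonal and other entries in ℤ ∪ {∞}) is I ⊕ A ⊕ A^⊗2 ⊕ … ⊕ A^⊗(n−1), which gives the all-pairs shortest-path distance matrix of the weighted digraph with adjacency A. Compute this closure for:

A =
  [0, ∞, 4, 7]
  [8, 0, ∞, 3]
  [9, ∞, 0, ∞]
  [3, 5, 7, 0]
Closure =
  [0, 12, 4, 7]
  [6, 0, 10, 3]
  [9, 21, 0, 16]
  [3, 5, 7, 0]

This is the Floyd-Warshall all-pairs shortest-path computation. For each intermediate vertex k = 0, 1, …, 3, update dist[i][j] ← min(dist[i][j], dist[i][k] + dist[k][j]). The final matrix gives, for each (i, j), the minimum total weight of any directed path from i to j (possibly empty when i = j).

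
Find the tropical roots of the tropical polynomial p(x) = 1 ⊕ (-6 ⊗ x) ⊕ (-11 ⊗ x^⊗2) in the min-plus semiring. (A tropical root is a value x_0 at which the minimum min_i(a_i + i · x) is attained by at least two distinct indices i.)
Roots: {5, 7}

Each tropical root is a break point of the lower envelope of the lines y = a_i + i · x (there are 3 lines, with slopes 0, 1, ..., 2). Only the lines that attain the minimum somewhere contribute to roots; other lines are dominated. Here the surviving (envelope) indices are i = 2, i = 1, i = 0.
Intersections between consecutive envelope lines give the roots: for adjacent envelope indices i < j the intersection is x = (a_i − a_j) / (j − i). Reading off the sorted break points: {5, 7}.
Verification: at each break x_0, at least two indices attain the minimum of min_i(a_i + i · x_0).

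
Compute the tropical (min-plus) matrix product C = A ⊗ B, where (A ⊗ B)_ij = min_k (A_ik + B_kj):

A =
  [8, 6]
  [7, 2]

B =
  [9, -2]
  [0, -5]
A ⊗ B =
  [6, 1]
  [2, -3]

Apply the min-plus product entry-by-entry:
  C[0][0] = min over k of (A[0][0] + B[0][0] = 8 + 9 = 17, A[0][1] + B[1][0] = 6 + 0 = 6) = 6 (attained at k = 1)
  C[0][1] = min over k of (A[0][0] + B[0][1] = 8 + -2 = 6, A[0][1] + B[1][1] = 6 + -5 = 1) = 1 (attained at k = 1)
  C[1][0] = min over k of (A[1][0] + B[0][0] = 7 + 9 = 16, A[1][1] + B[1][0] = 2 + 0 = 2) = 2 (attained at k = 1)
  C[1][1] = min over k of (A[1][0] + B[0][1] = 7 + -2 = 5, A[1][1] + B[1][1] = 2 + -5 = -3) = -3 (attained at k = 1)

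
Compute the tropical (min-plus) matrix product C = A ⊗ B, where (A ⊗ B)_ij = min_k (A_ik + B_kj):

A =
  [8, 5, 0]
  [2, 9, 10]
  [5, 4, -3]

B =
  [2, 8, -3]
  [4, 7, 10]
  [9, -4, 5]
A ⊗ B =
  [9, -4, 5]
  [4, 6, -1]
  [6, -7, 2]

Apply the min-plus product entry-by-entry:
  C[0][0] = min over k of (A[0][0] + B[0][0] = 8 + 2 = 10, A[0][1] + B[1][0] = 5 + 4 = 9, A[0][2] + B[2][0] = 0 + 9 = 9) = 9 (attained at k = 1)
  C[0][1] = min over k of (A[0][0] + B[0][1] = 8 + 8 = 16, A[0][1] + B[1][1] = 5 + 7 = 12, A[0][2] + B[2][1] = 0 + -4 = -4) = -4 (attained at k = 2)
  C[0][2] = min over k of (A[0][0] + B[0][2] = 8 + -3 = 5, A[0][1] + B[1][2] = 5 + 10 = 15, A[0][2] + B[2][2] = 0 + 5 = 5) = 5 (attained at k = 0)
  C[1][0] = min over k of (A[1][0] + B[0][0] = 2 + 2 = 4, A[1][1] + B[1][0] = 9 + 4 = 13, A[1][2] + B[2][0] = 10 + 9 = 19) = 4 (attained at k = 0)
  C[1][1] = min over k of (A[1][0] + B[0][1] = 2 + 8 = 10, A[1][1] + B[1][1] = 9 + 7 = 16, A[1][2] + B[2][1] = 10 + -4 = 6) = 6 (attained at k = 2)
  C[1][2] = min over k of (A[1][0] + B[0][2] = 2 + -3 = -1, A[1][1] + B[1][2] = 9 + 10 = 19, A[1][2] + B[2][2] = 10 + 5 = 15) = -1 (attained at k = 0)
  C[2][0] = min over k of (A[2][0] + B[0][0] = 5 + 2 = 7, A[2][1] + B[1][0] = 4 + 4 = 8, A[2][2] + B[2][0] = -3 + 9 = 6) = 6 (attained at k = 2)
  C[2][1] = min over k of (A[2][0] + B[0][1] = 5 + 8 = 13, A[2][1] + B[1][1] = 4 + 7 = 11, A[2][2] + B[2][1] = -3 + -4 = -7) = -7 (attained at k = 2)
  C[2][2] = min over k of (A[2][0] + B[0][2] = 5 + -3 = 2, A[2][1] + B[1][2] = 4 + 10 = 14, A[2][2] + B[2][2] = -3 + 5 = 2) = 2 (attained at k = 0)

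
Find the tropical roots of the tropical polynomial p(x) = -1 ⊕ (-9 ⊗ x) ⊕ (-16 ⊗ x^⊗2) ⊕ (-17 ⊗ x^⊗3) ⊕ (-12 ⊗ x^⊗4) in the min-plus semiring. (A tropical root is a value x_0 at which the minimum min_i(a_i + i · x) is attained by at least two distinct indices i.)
Roots: {-5, 1, 7, 8}

Each tropical root is a break point of the lower envelope of the lines y = a_i + i · x (there are 5 lines, with slopes 0, 1, ..., 4). Only the lines that attain the minimum somewhere contribute to roots; other lines are dominated. Here the surviving (envelope) indices are i = 4, i = 3, i = 2, i = 1, i = 0.
Intersections between consecutive envelope lines give the roots: for adjacent envelope indices i < j the intersection is x = (a_i − a_j) / (j − i). Reading off the sorted break points: {-5, 1, 7, 8}.
Verification: at each break x_0, at least two indices attain the minimum of min_i(a_i + i · x_0).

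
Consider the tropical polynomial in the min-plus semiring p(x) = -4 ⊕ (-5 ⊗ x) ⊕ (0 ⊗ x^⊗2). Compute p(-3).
p(-3) = -8

A tropical monomial a ⊗ x^⊗i evaluates to a + i · x. Evaluating each term at x = -3:
  Term 0 contributes -4 + 0 · -3 = -4
  Term 1 contributes -5 + 1 · -3 = -8
  Term 2 contributes 0 + 2 · -3 = -6
p(-3) = ⊕ of these = min[-4, -8, -6] = -8.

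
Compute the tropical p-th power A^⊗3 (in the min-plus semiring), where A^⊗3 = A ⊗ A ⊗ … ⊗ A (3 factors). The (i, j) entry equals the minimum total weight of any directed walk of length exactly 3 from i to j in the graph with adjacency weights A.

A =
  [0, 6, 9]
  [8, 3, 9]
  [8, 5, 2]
A^⊗3 =
  [0, 6, 9]
  [8, 9, 13]
  [8, 9, 6]

Each entry (A^⊗3)_ij equals the minimum over all length-3 walks i = v_0 → v_1 → … → v_3 = j of Σ_t A[v_t][v_{t+1}]. For example, for (i, j) = (0, 2) we minimise over 9 possible intermediate vertex sequences; the minimum is 9, attained along the walk 0 → 0 → 0 → 2.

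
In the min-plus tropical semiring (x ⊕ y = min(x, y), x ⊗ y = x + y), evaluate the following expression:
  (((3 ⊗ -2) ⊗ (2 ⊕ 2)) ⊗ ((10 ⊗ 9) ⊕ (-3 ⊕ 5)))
(((3 ⊗ -2) ⊗ (2 ⊕ 2)) ⊗ ((10 ⊗ 9) ⊕ (-3 ⊕ 5))) = 0

Expand innermost to outermost. Recall ⊕ takes the minimum of its arguments and ⊗ takes their sum. Working out the expression (((3 ⊗ -2) ⊗ (2 ⊕ 2)) ⊗ ((10 ⊗ 9) ⊕ (-3 ⊕ 5))) gives 0.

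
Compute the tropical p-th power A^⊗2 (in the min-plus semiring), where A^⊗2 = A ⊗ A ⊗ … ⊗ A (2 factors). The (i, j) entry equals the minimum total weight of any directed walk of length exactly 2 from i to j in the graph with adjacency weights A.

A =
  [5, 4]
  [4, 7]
A^⊗2 =
  [8, 9]
  [9, 8]

Each entry (A^⊗2)_ij equals the minimum over all length-2 walks i = v_0 → v_1 → … → v_2 = j of Σ_t A[v_t][v_{t+1}]. For example, for (i, j) = (0, 1) we minimise over 2 possible intermediate vertex sequences; the minimum is 9, attained along the walk 0 → 0 → 1.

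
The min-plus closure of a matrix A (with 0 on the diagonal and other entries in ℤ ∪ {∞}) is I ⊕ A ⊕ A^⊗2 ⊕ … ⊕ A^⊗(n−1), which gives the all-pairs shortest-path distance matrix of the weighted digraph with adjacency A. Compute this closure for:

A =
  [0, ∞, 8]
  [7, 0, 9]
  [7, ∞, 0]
Closure =
  [0, ∞, 8]
  [7, 0, 9]
  [7, ∞, 0]

This is the Floyd-Warshall all-pairs shortest-path computation. For each intermediate vertex k = 0, 1, …, 2, update dist[i][j] ← min(dist[i][j], dist[i][k] + dist[k][j]). The final matrix gives, for each (i, j), the minimum total weight of any directed path from i to j (possibly empty when i = j).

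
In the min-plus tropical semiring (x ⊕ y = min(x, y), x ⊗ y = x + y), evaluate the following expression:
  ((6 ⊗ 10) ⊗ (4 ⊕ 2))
((6 ⊗ 10) ⊗ (4 ⊕ 2)) = 18

Expand innermost to outermost. Recall ⊕ takes the minimum of its arguments and ⊗ takes their sum. Working out the expression ((6 ⊗ 10) ⊗ (4 ⊕ 2)) gives 18.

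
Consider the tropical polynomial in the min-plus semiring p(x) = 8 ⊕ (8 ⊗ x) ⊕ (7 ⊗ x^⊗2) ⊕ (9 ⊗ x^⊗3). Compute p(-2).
p(-2) = 3

A tropical monomial a ⊗ x^⊗i evaluates to a + i · x. Evaluating each term at x = -2:
  Term 0 contributes 8 + 0 · -2 = 8
  Term 1 contributes 8 + 1 · -2 = 6
  Term 2 contributes 7 + 2 · -2 = 3
  Term 3 contributes 9 + 3 · -2 = 3
p(-2) = ⊕ of these = min[8, 6, 3, 3] = 3.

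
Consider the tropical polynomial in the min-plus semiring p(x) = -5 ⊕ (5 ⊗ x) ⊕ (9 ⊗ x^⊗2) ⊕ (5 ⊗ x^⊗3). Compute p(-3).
p(-3) = -5

A tropical monomial a ⊗ x^⊗i evaluates to a + i · x. Evaluating each term at x = -3:
  Term 0 contributes -5 + 0 · -3 = -5
  Term 1 contributes 5 + 1 · -3 = 2
  Term 2 contributes 9 + 2 · -3 = 3
  Term 3 contributes 5 + 3 · -3 = -4
p(-3) = ⊕ of these = min[-5, 2, 3, -4] = -5.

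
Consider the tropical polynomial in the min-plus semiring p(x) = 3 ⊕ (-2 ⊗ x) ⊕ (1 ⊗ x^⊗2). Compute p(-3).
p(-3) = -5

A tropical monomial a ⊗ x^⊗i evaluates to a + i · x. Evaluating each term at x = -3:
  Term 0 contributes 3 + 0 · -3 = 3
  Term 1 contributes -2 + 1 · -3 = -5
  Term 2 contributes 1 + 2 · -3 = -5
p(-3) = ⊕ of these = min[3, -5, -5] = -5.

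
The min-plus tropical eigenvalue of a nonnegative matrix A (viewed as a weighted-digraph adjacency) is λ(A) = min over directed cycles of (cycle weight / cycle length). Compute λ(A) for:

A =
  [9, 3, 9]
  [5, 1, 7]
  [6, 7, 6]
λ(A) = 1

Enumerate directed cycles and compute their means (weight / length). Sample:
  cycle 0 → 0: weight = 9, length = 1, mean = 9/1 ≈ 9.000
  cycle 1 → 1: weight = 1, length = 1, mean = 1/1 ≈ 1.000
  cycle 2 → 2: weight = 6, length = 1, mean = 6/1 ≈ 6.000
  cycle 0 → 1 → 0: weight = 8, length = 2, mean = 8/2 ≈ 4.000
  cycle 0 → 2 → 0: weight = 15, length = 2, mean = 15/2 ≈ 7.500
  cycle 1 → 0 → 1: weight = 8, length = 2, mean = 8/2 ≈ 4.000
Minimum mean = 1.000, attained e.g. along the cycle 1 → 1 with weight 1 and length 1. So λ(A) = 1/1 = 1.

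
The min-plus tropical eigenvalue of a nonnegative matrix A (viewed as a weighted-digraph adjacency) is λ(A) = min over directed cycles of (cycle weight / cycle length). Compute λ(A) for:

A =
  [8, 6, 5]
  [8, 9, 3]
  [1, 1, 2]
λ(A) = 2

Enumerate directed cycles and compute their means (weight / length). Sample:
  cycle 0 → 0: weight = 8, length = 1, mean = 8/1 ≈ 8.000
  cycle 1 → 1: weight = 9, length = 1, mean = 9/1 ≈ 9.000
  cycle 2 → 2: weight = 2, length = 1, mean = 2/1 ≈ 2.000
  cycle 0 → 1 → 0: weight = 14, length = 2, mean = 14/2 ≈ 7.000
  cycle 0 → 2 → 0: weight = 6, length = 2, mean = 6/2 ≈ 3.000
  cycle 1 → 0 → 1: weight = 14, length = 2, mean = 14/2 ≈ 7.000
Minimum mean = 2.000, attained e.g. along the cycle 2 → 2 with weight 2 and length 1. So λ(A) = 2/1 = 2.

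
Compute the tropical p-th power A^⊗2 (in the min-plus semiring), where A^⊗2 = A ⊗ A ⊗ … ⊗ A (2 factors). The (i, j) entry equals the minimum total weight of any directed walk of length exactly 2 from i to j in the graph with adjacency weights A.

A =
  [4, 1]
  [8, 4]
A^⊗2 =
  [8, 5]
  [12, 8]

Each entry (A^⊗2)_ij equals the minimum over all length-2 walks i = v_0 → v_1 → … → v_2 = j of Σ_t A[v_t][v_{t+1}]. For example, for (i, j) = (0, 1) we minimise over 2 possible intermediate vertex sequences; the minimum is 5, attained along the walk 0 → 0 → 1.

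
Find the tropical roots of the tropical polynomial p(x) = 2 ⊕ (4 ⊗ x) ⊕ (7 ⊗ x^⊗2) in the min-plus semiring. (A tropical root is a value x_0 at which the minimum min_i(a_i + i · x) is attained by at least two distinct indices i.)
Roots: {-3, -2}

Each tropical root is a break point of the lower envelope of the lines y = a_i + i · x (there are 3 lines, with slopes 0, 1, ..., 2). Only the lines that attain the minimum somewhere contribute to roots; other lines are dominated. Here the surviving (envelope) indices are i = 2, i = 1, i = 0.
Intersections between consecutive envelope lines give the roots: for adjacent envelope indices i < j the intersection is x = (a_i − a_j) / (j − i). Reading off the sorted break points: {-3, -2}.
Verification: at each break x_0, at least two indices attain the minimum of min_i(a_i + i · x_0).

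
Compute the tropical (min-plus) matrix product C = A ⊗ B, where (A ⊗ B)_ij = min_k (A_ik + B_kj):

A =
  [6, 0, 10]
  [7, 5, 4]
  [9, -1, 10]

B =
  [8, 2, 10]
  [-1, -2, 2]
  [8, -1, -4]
A ⊗ B =
  [-1, -2, 2]
  [4, 3, 0]
  [-2, -3, 1]

Apply the min-plus product entry-by-entry:
  C[0][0] = min over k of (A[0][0] + B[0][0] = 6 + 8 = 14, A[0][1] + B[1][0] = 0 + -1 = -1, A[0][2] + B[2][0] = 10 + 8 = 18) = -1 (attained at k = 1)
  C[0][1] = min over k of (A[0][0] + B[0][1] = 6 + 2 = 8, A[0][1] + B[1][1] = 0 + -2 = -2, A[0][2] + B[2][1] = 10 + -1 = 9) = -2 (attained at k = 1)
  C[0][2] = min over k of (A[0][0] + B[0][2] = 6 + 10 = 16, A[0][1] + B[1][2] = 0 + 2 = 2, A[0][2] + B[2][2] = 10 + -4 = 6) = 2 (attained at k = 1)
  C[1][0] = min over k of (A[1][0] + B[0][0] = 7 + 8 = 15, A[1][1] + B[1][0] = 5 + -1 = 4, A[1][2] + B[2][0] = 4 + 8 = 12) = 4 (attained at k = 1)
  C[1][1] = min over k of (A[1][0] + B[0][1] = 7 + 2 = 9, A[1][1] + B[1][1] = 5 + -2 = 3, A[1][2] + B[2][1] = 4 + -1 = 3) = 3 (attained at k = 1)
  C[1][2] = min over k of (A[1][0] + B[0][2] = 7 + 10 = 17, A[1][1] + B[1][2] = 5 + 2 = 7, A[1][2] + B[2][2] = 4 + -4 = 0) = 0 (attained at k = 2)
  C[2][0] = min over k of (A[2][0] + B[0][0] = 9 + 8 = 17, A[2][1] + B[1][0] = -1 + -1 = -2, A[2][2] + B[2][0] = 10 + 8 = 18) = -2 (attained at k = 1)
  C[2][1] = min over k of (A[2][0] + B[0][1] = 9 + 2 = 11, A[2][1] + B[1][1] = -1 + -2 = -3, A[2][2] + B[2][1] = 10 + -1 = 9) = -3 (attained at k = 1)
  C[2][2] = min over k of (A[2][0] + B[0][2] = 9 + 10 = 19, A[2][1] + B[1][2] = -1 + 2 = 1, A[2][2] + B[2][2] = 10 + -4 = 6) = 1 (attained at k = 1)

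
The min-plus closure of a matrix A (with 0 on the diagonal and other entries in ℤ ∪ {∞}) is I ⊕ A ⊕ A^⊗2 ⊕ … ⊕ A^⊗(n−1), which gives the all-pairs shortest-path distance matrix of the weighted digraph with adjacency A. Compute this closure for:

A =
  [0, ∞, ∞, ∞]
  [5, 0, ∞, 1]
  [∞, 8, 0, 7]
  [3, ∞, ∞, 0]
Closure =
  [0, ∞, ∞, ∞]
  [4, 0, ∞, 1]
  [10, 8, 0, 7]
  [3, ∞, ∞, 0]

This is the Floyd-Warshall all-pairs shortest-path computation. For each intermediate vertex k = 0, 1, …, 3, update dist[i][j] ← min(dist[i][j], dist[i][k] + dist[k][j]). The final matrix gives, for each (i, j), the minimum total weight of any directed path from i to j (possibly empty when i = j).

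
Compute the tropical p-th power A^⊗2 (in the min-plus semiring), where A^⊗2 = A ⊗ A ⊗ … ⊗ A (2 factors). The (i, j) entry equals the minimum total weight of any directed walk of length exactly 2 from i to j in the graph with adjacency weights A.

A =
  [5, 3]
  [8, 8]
A^⊗2 =
  [10, 8]
  [13, 11]

Each entry (A^⊗2)_ij equals the minimum over all length-2 walks i = v_0 → v_1 → … → v_2 = j of Σ_t A[v_t][v_{t+1}]. For example, for (i, j) = (0, 1) we minimise over 2 possible intermediate vertex sequences; the minimum is 8, attained along the walk 0 → 0 → 1.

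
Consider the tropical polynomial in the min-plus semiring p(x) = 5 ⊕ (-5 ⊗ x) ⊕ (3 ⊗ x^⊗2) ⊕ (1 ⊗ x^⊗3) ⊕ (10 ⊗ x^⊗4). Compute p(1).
p(1) = -4

A tropical monomial a ⊗ x^⊗i evaluates to a + i · x. Evaluating each term at x = 1:
  Term 0 contributes 5 + 0 · 1 = 5
  Term 1 contributes -5 + 1 · 1 = -4
  Term 2 contributes 3 + 2 · 1 = 5
  Term 3 contributes 1 + 3 · 1 = 4
  Term 4 contributes 10 + 4 · 1 = 14
p(1) = ⊕ of these = min[5, -4, 5, 4, 14] = -4.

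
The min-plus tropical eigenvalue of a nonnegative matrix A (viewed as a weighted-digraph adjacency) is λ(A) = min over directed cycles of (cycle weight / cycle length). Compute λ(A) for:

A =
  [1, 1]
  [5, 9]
λ(A) = 1

Enumerate directed cycles and compute their means (weight / length). Sample:
  cycle 0 → 0: weight = 1, length = 1, mean = 1/1 ≈ 1.000
  cycle 1 → 1: weight = 9, length = 1, mean = 9/1 ≈ 9.000
  cycle 0 → 1 → 0: weight = 6, length = 2, mean = 6/2 ≈ 3.000
  cycle 1 → 0 → 1: weight = 6, length = 2, mean = 6/2 ≈ 3.000
Minimum mean = 1.000, attained e.g. along the cycle 0 → 0 with weight 1 and length 1. So λ(A) = 1/1 = 1.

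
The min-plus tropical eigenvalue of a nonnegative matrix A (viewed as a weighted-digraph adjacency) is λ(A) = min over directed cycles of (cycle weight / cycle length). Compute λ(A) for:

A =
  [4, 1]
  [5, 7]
λ(A) = 3

Enumerate directed cycles and compute their means (weight / length). Sample:
  cycle 0 → 0: weight = 4, length = 1, mean = 4/1 ≈ 4.000
  cycle 1 → 1: weight = 7, length = 1, mean = 7/1 ≈ 7.000
  cycle 0 → 1 → 0: weight = 6, length = 2, mean = 6/2 ≈ 3.000
  cycle 1 → 0 → 1: weight = 6, length = 2, mean = 6/2 ≈ 3.000
Minimum mean = 3.000, attained e.g. along the cycle 0 → 1 → 0 with weight 6 and length 2. So λ(A) = 6/2 = 3.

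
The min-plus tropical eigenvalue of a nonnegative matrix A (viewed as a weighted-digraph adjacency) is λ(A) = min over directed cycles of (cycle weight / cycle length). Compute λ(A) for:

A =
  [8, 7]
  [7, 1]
λ(A) = 1

Enumerate directed cycles and compute their means (weight / length). Sample:
  cycle 0 → 0: weight = 8, length = 1, mean = 8/1 ≈ 8.000
  cycle 1 → 1: weight = 1, length = 1, mean = 1/1 ≈ 1.000
  cycle 0 → 1 → 0: weight = 14, length = 2, mean = 14/2 ≈ 7.000
  cycle 1 → 0 → 1: weight = 14, length = 2, mean = 14/2 ≈ 7.000
Minimum mean = 1.000, attained e.g. along the cycle 1 → 1 with weight 1 and length 1. So λ(A) = 1/1 = 1.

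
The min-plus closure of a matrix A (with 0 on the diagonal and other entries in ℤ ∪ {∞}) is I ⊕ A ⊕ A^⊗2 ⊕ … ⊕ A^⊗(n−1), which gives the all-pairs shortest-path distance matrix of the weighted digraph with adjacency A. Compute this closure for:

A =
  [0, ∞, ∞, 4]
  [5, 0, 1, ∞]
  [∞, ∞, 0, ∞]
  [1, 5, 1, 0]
Closure =
  [0, 9, 5, 4]
  [5, 0, 1, 9]
  [∞, ∞, 0, ∞]
  [1, 5, 1, 0]

This is the Floyd-Warshall all-pairs shortest-path computation. For each intermediate vertex k = 0, 1, …, 3, update dist[i][j] ← min(dist[i][j], dist[i][k] + dist[k][j]). The final matrix gives, for each (i, j), the minimum total weight of any directed path from i to j (possibly empty when i = j).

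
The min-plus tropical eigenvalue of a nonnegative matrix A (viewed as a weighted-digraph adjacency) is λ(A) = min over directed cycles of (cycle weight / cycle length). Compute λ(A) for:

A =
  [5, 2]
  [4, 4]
λ(A) = 3

Enumerate directed cycles and compute their means (weight / length). Sample:
  cycle 0 → 0: weight = 5, length = 1, mean = 5/1 ≈ 5.000
  cycle 1 → 1: weight = 4, length = 1, mean = 4/1 ≈ 4.000
  cycle 0 → 1 → 0: weight = 6, length = 2, mean = 6/2 ≈ 3.000
  cycle 1 → 0 → 1: weight = 6, length = 2, mean = 6/2 ≈ 3.000
Minimum mean = 3.000, attained e.g. along the cycle 0 → 1 → 0 with weight 6 and length 2. So λ(A) = 6/2 = 3.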